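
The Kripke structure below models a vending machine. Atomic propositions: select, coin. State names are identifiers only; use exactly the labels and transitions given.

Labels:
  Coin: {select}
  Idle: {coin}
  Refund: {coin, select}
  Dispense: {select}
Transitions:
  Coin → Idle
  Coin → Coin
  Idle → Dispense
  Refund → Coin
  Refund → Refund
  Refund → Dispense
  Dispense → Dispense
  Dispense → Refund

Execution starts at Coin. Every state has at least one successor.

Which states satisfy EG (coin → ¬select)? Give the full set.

{Coin, Idle, Dispense}

States satisfying coin → ¬select: {Coin, Idle, Dispense}.
States satisfying EG (coin → ¬select): {Coin, Idle, Dispense}.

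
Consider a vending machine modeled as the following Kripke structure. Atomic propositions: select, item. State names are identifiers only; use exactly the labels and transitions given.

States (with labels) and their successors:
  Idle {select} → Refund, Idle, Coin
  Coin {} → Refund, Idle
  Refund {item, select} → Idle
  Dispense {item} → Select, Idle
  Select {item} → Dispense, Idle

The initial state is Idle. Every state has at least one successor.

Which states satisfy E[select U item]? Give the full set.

States satisfying select: {Idle, Refund}.
States satisfying item: {Refund, Dispense, Select}.
States satisfying E[select U item]: {Idle, Refund, Dispense, Select}.

{Idle, Refund, Dispense, Select}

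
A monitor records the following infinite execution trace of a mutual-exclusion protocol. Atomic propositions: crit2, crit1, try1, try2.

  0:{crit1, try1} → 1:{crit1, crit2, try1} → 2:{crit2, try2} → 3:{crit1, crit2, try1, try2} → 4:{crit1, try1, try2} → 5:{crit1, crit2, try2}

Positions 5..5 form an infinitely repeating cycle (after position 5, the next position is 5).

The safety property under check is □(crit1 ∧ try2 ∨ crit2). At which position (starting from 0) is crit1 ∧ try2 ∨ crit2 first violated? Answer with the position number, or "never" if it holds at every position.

0

At position 0 the labels are {crit1, try1}, so crit1 ∧ try2 ∨ crit2 is false there. This is the first violation.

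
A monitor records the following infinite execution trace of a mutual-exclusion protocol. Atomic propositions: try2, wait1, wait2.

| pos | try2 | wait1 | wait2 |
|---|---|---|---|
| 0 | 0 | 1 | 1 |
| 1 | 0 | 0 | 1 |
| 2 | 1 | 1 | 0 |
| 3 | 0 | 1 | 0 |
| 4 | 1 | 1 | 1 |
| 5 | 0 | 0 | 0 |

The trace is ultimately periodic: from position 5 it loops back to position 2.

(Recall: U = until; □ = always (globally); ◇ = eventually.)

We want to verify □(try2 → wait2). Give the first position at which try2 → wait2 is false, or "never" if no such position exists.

2

Check try2 → wait2 at each position in order: 0 ✓, 1 ✓.
At position 2 the labels are {try2, wait1}, so try2 → wait2 is false there. This is the first violation.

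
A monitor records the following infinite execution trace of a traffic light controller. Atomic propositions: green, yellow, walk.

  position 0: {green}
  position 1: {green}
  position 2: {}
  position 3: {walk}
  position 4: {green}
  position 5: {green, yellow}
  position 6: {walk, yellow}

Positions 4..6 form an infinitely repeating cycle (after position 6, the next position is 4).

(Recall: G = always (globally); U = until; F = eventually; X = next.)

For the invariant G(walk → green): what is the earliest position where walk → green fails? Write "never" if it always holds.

3

Check walk → green at each position in order: 0 ✓, 1 ✓, 2 ✓.
At position 3 the labels are {walk}, so walk → green is false there. This is the first violation.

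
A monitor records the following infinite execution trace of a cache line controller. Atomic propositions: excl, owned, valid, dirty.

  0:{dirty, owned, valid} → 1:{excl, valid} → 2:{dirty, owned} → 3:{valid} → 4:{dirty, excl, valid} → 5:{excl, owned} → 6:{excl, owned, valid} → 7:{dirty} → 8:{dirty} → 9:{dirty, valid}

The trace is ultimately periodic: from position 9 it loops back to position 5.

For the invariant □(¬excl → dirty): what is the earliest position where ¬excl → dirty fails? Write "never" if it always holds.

Check ¬excl → dirty at each position in order: 0 ✓, 1 ✓, 2 ✓.
At position 3 the labels are {valid}, so ¬excl → dirty is false there. This is the first violation.

3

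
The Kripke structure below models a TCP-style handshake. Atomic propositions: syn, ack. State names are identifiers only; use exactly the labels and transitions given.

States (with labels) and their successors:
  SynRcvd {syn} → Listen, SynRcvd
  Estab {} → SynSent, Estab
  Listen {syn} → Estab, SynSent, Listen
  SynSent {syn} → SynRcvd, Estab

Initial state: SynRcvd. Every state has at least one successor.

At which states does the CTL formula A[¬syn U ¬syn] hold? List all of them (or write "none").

States satisfying ¬syn: {Estab}.
States satisfying A[¬syn U ¬syn]: {Estab}.

{Estab}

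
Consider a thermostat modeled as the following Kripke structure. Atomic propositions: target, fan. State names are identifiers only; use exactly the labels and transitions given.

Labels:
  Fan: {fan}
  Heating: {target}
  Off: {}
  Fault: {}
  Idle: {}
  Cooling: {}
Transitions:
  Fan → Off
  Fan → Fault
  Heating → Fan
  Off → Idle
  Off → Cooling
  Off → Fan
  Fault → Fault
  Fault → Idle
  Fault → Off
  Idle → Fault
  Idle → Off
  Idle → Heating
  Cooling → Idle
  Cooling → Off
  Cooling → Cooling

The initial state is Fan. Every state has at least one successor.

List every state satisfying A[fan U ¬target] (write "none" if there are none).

{Fan, Off, Fault, Idle, Cooling}

States satisfying fan: {Fan}.
States satisfying ¬target: {Fan, Off, Fault, Idle, Cooling}.
States satisfying A[fan U ¬target]: {Fan, Off, Fault, Idle, Cooling}.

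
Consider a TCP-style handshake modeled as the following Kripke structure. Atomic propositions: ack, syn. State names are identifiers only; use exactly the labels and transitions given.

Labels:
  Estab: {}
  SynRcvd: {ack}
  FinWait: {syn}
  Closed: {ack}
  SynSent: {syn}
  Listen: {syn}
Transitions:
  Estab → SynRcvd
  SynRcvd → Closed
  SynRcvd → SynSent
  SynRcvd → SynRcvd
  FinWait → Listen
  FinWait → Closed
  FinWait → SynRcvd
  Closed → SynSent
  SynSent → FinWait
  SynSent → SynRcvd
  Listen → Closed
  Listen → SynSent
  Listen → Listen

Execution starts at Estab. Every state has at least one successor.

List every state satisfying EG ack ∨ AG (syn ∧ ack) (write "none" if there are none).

{SynRcvd}

States satisfying ack: {SynRcvd, Closed}.
States satisfying EG ack: {SynRcvd}.
States satisfying syn ∧ ack: ∅.
States satisfying AG (syn ∧ ack): ∅.
States satisfying EG ack ∨ AG (syn ∧ ack): {SynRcvd}.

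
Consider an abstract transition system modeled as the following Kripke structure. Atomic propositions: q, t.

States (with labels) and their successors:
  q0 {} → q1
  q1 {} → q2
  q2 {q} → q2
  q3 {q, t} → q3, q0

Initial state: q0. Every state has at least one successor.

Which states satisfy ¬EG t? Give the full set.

States satisfying t: {q3}.
States satisfying EG t: {q3}.
States satisfying ¬EG t: {q0, q1, q2}.

{q0, q1, q2}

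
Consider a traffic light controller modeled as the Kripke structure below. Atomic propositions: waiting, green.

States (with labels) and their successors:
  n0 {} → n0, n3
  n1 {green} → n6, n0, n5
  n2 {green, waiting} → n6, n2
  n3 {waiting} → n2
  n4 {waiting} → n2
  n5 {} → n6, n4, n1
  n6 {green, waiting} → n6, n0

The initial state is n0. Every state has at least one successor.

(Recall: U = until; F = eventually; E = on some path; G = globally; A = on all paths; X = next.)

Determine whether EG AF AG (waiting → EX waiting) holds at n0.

States satisfying AF AG (waiting → EX waiting): {n0, n1, n2, n3, n4, n5, n6}.
States satisfying EG AF AG (waiting → EX waiting): {n0, n1, n2, n3, n4, n5, n6}.
n0 ∈ Sat(EG AF AG (waiting → EX waiting)).

Holds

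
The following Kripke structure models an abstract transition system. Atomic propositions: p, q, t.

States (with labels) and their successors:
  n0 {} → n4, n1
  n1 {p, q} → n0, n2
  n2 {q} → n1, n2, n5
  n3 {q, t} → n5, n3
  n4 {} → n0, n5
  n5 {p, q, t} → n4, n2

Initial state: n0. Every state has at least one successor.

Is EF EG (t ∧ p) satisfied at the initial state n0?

Does not hold

States satisfying EG (t ∧ p): ∅.
States satisfying EF EG (t ∧ p): ∅.
No suitable path/successor from n0 witnesses the formula.
n0 ∉ Sat(EF EG (t ∧ p)).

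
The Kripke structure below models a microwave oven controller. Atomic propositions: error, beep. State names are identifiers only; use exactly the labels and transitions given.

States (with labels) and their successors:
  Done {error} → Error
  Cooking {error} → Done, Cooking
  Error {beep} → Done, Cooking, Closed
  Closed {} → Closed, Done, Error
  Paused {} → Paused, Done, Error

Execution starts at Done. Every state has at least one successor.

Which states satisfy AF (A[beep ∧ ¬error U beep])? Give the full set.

{Done, Error}

States satisfying A[beep ∧ ¬error U beep]: {Error}.
States satisfying AF (A[beep ∧ ¬error U beep]): {Done, Error}.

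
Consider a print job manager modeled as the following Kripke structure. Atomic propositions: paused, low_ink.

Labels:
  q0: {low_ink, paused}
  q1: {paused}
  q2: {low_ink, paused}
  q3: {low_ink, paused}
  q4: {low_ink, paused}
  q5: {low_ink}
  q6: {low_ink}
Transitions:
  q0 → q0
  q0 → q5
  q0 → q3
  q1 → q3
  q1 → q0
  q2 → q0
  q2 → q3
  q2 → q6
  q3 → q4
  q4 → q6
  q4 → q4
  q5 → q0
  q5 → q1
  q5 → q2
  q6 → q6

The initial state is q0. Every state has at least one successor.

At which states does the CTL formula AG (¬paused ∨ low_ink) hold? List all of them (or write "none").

{q3, q4, q6}

States satisfying ¬paused ∨ low_ink: {q0, q2, q3, q4, q5, q6}.
States satisfying AG (¬paused ∨ low_ink): {q3, q4, q6}.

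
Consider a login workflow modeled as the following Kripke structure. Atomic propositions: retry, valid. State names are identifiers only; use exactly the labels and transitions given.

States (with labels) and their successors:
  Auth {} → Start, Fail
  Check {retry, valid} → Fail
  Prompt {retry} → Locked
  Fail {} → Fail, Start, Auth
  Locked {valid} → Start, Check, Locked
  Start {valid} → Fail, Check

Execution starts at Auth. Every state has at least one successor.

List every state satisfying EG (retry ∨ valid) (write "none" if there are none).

States satisfying retry ∨ valid: {Check, Prompt, Locked, Start}.
States satisfying EG (retry ∨ valid): {Prompt, Locked}.

{Prompt, Locked}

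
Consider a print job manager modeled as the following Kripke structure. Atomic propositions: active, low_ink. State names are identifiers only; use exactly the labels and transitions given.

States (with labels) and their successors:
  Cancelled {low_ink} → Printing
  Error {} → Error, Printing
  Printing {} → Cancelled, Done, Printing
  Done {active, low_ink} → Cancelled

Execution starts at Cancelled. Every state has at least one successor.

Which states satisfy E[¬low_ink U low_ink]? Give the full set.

{Cancelled, Error, Printing, Done}

States satisfying ¬low_ink: {Error, Printing}.
States satisfying low_ink: {Cancelled, Done}.
States satisfying E[¬low_ink U low_ink]: {Cancelled, Error, Printing, Done}.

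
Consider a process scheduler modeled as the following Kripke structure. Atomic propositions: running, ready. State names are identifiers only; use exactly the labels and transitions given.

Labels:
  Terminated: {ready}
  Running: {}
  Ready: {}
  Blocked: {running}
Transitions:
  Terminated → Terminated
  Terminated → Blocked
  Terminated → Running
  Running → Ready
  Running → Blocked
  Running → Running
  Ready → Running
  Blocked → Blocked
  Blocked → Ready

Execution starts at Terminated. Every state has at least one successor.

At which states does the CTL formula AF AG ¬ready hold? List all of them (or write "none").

{Running, Ready, Blocked}

States satisfying AG ¬ready: {Running, Ready, Blocked}.
States satisfying AF AG ¬ready: {Running, Ready, Blocked}.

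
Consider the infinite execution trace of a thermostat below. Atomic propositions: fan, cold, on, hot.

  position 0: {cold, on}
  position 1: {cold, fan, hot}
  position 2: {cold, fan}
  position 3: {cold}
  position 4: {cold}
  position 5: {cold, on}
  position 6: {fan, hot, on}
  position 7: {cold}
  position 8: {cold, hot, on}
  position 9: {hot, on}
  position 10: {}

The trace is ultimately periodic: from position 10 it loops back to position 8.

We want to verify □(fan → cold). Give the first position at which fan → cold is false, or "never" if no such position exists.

Check fan → cold at each position in order: 0 ✓, 1 ✓, 2 ✓, 3 ✓, 4 ✓, 5 ✓.
At position 6 the labels are {fan, hot, on}, so fan → cold is false there. This is the first violation.

6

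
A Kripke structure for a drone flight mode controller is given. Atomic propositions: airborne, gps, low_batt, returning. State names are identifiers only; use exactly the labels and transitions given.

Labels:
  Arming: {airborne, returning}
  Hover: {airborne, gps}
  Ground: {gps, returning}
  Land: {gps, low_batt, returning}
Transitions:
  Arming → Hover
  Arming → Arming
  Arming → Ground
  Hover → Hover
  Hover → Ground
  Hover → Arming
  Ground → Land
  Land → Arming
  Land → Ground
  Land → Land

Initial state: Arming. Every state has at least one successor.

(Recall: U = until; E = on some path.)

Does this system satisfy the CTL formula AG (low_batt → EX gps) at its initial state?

Holds

States satisfying low_batt → EX gps: {Arming, Hover, Ground, Land}.
States satisfying AG (low_batt → EX gps): {Arming, Hover, Ground, Land}.
Every state reachable from Arming satisfies low_batt → EX gps.
Arming ∈ Sat(AG (low_batt → EX gps)).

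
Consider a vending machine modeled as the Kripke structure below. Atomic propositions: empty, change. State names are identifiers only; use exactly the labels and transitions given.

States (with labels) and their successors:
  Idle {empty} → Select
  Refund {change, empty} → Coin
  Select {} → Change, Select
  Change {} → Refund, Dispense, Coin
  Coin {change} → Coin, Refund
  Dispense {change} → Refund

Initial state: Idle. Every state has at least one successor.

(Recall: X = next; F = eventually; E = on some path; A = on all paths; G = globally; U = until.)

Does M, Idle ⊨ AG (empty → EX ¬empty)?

Yes

States satisfying empty → EX ¬empty: {Idle, Refund, Select, Change, Coin, Dispense}.
States satisfying AG (empty → EX ¬empty): {Idle, Refund, Select, Change, Coin, Dispense}.
Every state reachable from Idle satisfies empty → EX ¬empty.
Idle ∈ Sat(AG (empty → EX ¬empty)).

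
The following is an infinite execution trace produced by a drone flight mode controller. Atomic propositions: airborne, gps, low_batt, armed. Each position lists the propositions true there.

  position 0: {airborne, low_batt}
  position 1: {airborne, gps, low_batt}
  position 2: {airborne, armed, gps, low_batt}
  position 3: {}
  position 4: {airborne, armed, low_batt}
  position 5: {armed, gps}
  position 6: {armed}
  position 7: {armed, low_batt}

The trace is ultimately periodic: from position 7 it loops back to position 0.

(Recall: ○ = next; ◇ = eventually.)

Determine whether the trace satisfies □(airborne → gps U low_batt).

airborne → gps U low_batt holds at every position 0..7, and those are all positions ever visited, so □(airborne → gps U low_batt) holds.
Positions where airborne holds: 0, 1, 2, 4.
Check gps U low_batt at each: 0→ok, 1→ok, 2→ok, 4→ok.

Holds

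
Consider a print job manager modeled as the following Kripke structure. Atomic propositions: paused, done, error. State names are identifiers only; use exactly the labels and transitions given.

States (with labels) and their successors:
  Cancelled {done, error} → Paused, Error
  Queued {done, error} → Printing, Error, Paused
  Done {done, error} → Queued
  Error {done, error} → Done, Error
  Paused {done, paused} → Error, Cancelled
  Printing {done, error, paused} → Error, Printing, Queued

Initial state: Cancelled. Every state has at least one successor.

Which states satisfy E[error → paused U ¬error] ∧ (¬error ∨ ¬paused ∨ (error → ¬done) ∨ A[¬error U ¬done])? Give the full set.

{Paused}

States satisfying error → paused: {Paused, Printing}.
States satisfying ¬error: {Paused}.
States satisfying E[error → paused U ¬error]: {Paused}.
States satisfying ¬paused: {Cancelled, Queued, Done, Error}.
States satisfying ¬error ∨ ¬paused: {Cancelled, Queued, Done, Error, Paused}.
States satisfying ¬done: ∅.
States satisfying error → ¬done: {Paused}.
States satisfying ¬error ∨ ¬paused ∨ (error → ¬done): {Cancelled, Queued, Done, Error, Paused}.
States satisfying A[¬error U ¬done]: ∅.
States satisfying E[error → paused U ¬error] ∧ (¬error ∨ ¬paused ∨ (error → ¬done) ∨ A[¬error U ¬done]): {Paused}.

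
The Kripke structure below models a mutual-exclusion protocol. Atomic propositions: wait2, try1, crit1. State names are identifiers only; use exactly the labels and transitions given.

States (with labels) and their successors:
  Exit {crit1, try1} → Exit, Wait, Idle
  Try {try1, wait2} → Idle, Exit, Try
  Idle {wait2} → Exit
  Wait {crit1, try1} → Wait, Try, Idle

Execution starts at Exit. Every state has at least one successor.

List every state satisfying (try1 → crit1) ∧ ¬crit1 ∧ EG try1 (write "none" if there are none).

States satisfying try1 → crit1: {Exit, Idle, Wait}.
States satisfying ¬crit1: {Try, Idle}.
States satisfying (try1 → crit1) ∧ ¬crit1: {Idle}.
States satisfying try1: {Exit, Try, Wait}.
States satisfying EG try1: {Exit, Try, Wait}.
States satisfying (try1 → crit1) ∧ ¬crit1 ∧ EG try1: ∅.

none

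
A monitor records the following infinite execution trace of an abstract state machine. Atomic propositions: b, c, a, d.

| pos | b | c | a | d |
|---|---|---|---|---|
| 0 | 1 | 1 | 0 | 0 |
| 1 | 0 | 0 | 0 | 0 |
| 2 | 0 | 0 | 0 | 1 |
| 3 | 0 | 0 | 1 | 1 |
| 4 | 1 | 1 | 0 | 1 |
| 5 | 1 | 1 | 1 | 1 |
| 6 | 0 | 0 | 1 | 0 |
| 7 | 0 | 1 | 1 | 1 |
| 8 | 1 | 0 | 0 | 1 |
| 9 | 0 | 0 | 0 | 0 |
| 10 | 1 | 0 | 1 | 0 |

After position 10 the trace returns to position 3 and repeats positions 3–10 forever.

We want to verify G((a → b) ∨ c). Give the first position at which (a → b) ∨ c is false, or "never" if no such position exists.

Check (a → b) ∨ c at each position in order: 0 ✓, 1 ✓, 2 ✓.
At position 3 the labels are {a, d}, so (a → b) ∨ c is false there. This is the first violation.

3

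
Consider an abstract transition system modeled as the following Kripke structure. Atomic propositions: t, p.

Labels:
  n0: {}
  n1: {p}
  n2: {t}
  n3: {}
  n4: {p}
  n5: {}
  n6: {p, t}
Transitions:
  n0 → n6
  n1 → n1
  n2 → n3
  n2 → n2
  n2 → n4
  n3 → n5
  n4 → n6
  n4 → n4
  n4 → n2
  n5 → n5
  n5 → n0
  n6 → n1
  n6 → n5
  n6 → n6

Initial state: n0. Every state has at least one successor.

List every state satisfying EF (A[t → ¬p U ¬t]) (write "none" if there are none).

States satisfying A[t → ¬p U ¬t]: {n0, n1, n3, n4, n5}.
States satisfying EF (A[t → ¬p U ¬t]): {n0, n1, n2, n3, n4, n5, n6}.

{n0, n1, n2, n3, n4, n5, n6}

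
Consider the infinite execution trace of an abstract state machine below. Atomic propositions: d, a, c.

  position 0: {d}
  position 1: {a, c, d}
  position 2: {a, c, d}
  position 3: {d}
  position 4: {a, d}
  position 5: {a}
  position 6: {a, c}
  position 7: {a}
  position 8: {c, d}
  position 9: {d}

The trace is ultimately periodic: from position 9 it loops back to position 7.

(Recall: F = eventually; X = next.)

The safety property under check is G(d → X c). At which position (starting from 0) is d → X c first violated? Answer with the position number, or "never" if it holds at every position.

Check d → X c at each position in order: 0 ✓, 1 ✓.
At position 2 the labels are {a, c, d} and the next position 3 has {d}, so d → X c is false there. This is the first violation.

2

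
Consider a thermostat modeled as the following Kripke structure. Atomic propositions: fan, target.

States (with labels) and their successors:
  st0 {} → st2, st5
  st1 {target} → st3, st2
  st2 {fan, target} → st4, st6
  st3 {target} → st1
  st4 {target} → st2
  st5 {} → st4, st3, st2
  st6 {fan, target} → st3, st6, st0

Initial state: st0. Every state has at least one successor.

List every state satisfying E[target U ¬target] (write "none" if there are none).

States satisfying target: {st1, st2, st3, st4, st6}.
States satisfying ¬target: {st0, st5}.
States satisfying E[target U ¬target]: {st0, st1, st2, st3, st4, st5, st6}.

{st0, st1, st2, st3, st4, st5, st6}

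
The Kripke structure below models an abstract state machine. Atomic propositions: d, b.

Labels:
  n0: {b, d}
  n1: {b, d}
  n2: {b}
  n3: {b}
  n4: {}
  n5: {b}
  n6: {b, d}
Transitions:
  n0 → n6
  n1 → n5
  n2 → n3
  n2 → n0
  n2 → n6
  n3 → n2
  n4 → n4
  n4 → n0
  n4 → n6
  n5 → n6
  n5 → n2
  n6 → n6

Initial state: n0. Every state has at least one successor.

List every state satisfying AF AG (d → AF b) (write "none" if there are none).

{n0, n1, n2, n3, n4, n5, n6}

States satisfying AG (d → AF b): {n0, n1, n2, n3, n4, n5, n6}.
States satisfying AF AG (d → AF b): {n0, n1, n2, n3, n4, n5, n6}.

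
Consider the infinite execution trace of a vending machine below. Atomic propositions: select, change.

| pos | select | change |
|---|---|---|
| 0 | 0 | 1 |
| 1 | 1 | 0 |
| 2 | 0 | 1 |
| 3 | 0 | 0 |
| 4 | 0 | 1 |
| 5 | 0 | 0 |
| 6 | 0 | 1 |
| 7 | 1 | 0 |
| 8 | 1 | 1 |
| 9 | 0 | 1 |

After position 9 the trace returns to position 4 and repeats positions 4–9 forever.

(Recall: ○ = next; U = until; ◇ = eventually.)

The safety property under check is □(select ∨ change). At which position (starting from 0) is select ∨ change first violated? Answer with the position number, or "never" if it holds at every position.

Check select ∨ change at each position in order: 0 ✓, 1 ✓, 2 ✓.
At position 3 the labels are {}, so select ∨ change is false there. This is the first violation.

3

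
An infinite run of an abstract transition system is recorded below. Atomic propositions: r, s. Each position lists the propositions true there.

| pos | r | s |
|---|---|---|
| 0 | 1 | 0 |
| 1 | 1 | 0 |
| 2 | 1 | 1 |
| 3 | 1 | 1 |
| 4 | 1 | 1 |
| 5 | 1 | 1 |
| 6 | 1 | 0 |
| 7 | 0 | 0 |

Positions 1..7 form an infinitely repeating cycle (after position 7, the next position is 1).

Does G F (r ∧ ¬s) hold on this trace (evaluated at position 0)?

Satisfied

F (r ∧ ¬s) holds at every position 0..7, and those are all positions ever visited, so G F (r ∧ ¬s) holds.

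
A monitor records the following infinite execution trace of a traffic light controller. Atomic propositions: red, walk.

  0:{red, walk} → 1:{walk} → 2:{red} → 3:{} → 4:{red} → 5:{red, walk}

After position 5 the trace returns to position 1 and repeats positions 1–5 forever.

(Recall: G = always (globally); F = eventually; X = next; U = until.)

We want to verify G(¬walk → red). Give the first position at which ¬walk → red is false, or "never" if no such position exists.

3

Check ¬walk → red at each position in order: 0 ✓, 1 ✓, 2 ✓.
At position 3 the labels are {}, so ¬walk → red is false there. This is the first violation.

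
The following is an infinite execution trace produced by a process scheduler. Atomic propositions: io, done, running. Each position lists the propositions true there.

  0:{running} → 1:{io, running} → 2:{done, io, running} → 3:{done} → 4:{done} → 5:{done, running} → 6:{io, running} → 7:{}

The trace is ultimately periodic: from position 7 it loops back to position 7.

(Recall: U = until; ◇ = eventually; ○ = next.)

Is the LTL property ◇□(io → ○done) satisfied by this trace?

Holds

□(io → ○done) holds at position 7, which is reachable from 0, so ◇□(io → ○done) holds.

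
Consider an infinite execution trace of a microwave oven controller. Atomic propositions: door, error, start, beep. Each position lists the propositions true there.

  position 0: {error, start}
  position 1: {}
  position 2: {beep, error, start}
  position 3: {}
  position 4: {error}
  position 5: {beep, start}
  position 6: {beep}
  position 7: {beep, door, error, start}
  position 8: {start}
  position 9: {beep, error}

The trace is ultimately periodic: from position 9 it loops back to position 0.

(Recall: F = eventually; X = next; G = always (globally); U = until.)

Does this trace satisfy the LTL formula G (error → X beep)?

error → X beep must hold at every position from 0 onward. It fails at position 0, so G (error → X beep) is false.
Positions where error holds: 0, 2, 4, 7, 9.
Check X beep at each: 0→fails, 2→fails, 4→ok, 7→fails, 9→fails.

Does not hold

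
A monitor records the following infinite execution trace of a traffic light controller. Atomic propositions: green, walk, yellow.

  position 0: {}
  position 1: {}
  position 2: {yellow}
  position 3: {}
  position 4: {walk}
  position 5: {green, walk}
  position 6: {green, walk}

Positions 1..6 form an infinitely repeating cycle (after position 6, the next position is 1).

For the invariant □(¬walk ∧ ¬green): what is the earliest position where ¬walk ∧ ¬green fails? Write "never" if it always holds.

Check ¬walk ∧ ¬green at each position in order: 0 ✓, 1 ✓, 2 ✓, 3 ✓.
At position 4 the labels are {walk}, so ¬walk ∧ ¬green is false there. This is the first violation.

4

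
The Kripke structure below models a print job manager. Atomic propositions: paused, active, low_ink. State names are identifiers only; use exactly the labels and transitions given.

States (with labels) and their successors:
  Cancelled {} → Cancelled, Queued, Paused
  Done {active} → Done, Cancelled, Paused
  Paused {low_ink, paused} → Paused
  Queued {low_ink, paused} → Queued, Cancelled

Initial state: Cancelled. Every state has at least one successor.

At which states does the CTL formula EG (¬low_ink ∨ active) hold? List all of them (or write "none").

States satisfying ¬low_ink ∨ active: {Cancelled, Done}.
States satisfying EG (¬low_ink ∨ active): {Cancelled, Done}.

{Cancelled, Done}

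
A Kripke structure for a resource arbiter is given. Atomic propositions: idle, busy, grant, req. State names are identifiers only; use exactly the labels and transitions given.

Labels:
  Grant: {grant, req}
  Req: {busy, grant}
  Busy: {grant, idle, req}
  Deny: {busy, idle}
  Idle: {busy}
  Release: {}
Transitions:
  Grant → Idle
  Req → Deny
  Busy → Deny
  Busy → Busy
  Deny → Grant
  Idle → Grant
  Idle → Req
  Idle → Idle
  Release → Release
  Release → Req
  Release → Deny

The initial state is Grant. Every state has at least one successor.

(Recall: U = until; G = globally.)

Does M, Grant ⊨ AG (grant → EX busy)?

States satisfying grant → EX busy: {Grant, Req, Busy, Deny, Idle, Release}.
States satisfying AG (grant → EX busy): {Grant, Req, Busy, Deny, Idle, Release}.
Every state reachable from Grant satisfies grant → EX busy.
Grant ∈ Sat(AG (grant → EX busy)).

Yes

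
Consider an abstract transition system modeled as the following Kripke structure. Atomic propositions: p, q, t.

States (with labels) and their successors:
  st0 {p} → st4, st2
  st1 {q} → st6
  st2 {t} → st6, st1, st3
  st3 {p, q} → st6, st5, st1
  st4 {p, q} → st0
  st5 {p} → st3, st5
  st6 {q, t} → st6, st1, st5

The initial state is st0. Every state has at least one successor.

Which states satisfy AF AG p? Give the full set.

States satisfying AG p: ∅.
States satisfying AF AG p: ∅.

none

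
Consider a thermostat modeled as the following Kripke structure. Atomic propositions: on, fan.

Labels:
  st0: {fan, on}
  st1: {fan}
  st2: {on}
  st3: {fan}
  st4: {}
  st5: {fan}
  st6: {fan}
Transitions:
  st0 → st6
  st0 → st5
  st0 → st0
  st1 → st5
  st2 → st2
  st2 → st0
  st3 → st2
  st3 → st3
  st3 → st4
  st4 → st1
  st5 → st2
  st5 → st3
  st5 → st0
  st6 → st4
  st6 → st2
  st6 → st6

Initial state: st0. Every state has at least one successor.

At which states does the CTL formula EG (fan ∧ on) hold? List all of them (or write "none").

States satisfying fan ∧ on: {st0}.
States satisfying EG (fan ∧ on): {st0}.

{st0}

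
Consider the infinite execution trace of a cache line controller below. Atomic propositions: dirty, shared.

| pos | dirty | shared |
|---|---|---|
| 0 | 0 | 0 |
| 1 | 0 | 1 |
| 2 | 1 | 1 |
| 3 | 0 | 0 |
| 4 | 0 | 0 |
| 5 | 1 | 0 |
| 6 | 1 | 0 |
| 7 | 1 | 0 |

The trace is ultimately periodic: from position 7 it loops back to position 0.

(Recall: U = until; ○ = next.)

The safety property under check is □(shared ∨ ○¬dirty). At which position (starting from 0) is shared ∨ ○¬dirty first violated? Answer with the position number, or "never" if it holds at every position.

4

Check shared ∨ ○¬dirty at each position in order: 0 ✓, 1 ✓, 2 ✓, 3 ✓.
At position 4 the labels are {} and the next position 5 has {dirty}, so shared ∨ ○¬dirty is false there. This is the first violation.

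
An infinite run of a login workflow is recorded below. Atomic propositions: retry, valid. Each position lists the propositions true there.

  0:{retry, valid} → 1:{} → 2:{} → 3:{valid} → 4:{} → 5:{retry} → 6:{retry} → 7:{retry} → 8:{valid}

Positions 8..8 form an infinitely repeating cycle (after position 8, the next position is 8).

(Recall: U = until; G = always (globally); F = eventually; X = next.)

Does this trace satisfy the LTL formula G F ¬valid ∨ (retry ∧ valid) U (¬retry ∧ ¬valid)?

F ¬valid must hold at every position from 0 onward. It fails at position 8, so G F ¬valid is false.
Walking from position 0: ¬retry ∧ ¬valid first holds at position 1, and retry ∧ valid holds at every earlier position along the way, so (retry ∧ valid) U (¬retry ∧ ¬valid) holds.
At position 0: G F ¬valid is false; (retry ∧ valid) U (¬retry ∧ ¬valid) is true; so G F ¬valid ∨ (retry ∧ valid) U (¬retry ∧ ¬valid) is true.

Yes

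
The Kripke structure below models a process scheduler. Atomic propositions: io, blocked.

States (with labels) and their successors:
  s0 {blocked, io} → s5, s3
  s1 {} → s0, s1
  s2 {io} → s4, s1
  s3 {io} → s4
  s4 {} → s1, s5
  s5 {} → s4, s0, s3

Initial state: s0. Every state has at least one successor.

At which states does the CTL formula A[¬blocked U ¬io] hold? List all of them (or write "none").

States satisfying ¬blocked: {s1, s2, s3, s4, s5}.
States satisfying ¬io: {s1, s4, s5}.
States satisfying A[¬blocked U ¬io]: {s1, s2, s3, s4, s5}.

{s1, s2, s3, s4, s5}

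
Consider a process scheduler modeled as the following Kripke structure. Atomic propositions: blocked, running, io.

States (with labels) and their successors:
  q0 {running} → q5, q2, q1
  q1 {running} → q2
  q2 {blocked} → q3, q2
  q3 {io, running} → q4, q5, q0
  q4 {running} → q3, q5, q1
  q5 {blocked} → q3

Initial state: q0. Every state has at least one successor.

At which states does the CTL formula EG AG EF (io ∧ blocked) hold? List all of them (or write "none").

States satisfying AG EF (io ∧ blocked): ∅.
States satisfying EG AG EF (io ∧ blocked): ∅.

none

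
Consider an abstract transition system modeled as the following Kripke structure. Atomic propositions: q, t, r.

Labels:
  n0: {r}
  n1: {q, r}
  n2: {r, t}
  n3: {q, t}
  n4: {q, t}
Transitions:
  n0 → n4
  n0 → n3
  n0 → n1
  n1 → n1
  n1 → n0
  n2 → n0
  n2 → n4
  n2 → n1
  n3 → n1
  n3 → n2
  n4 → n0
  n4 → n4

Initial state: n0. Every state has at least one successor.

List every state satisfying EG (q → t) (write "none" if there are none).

{n0, n2, n3, n4}

States satisfying q → t: {n0, n2, n3, n4}.
States satisfying EG (q → t): {n0, n2, n3, n4}.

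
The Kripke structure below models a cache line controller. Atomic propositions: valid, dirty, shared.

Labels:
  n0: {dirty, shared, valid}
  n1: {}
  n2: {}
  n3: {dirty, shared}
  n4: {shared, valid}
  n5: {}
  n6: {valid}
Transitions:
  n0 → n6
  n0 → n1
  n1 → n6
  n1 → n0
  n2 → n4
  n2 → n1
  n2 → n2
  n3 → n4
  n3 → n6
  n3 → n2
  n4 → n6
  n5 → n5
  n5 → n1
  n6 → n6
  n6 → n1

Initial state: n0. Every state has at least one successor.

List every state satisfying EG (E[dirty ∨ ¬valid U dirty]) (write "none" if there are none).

States satisfying E[dirty ∨ ¬valid U dirty]: {n0, n1, n2, n3, n5}.
States satisfying EG (E[dirty ∨ ¬valid U dirty]): {n0, n1, n2, n3, n5}.

{n0, n1, n2, n3, n5}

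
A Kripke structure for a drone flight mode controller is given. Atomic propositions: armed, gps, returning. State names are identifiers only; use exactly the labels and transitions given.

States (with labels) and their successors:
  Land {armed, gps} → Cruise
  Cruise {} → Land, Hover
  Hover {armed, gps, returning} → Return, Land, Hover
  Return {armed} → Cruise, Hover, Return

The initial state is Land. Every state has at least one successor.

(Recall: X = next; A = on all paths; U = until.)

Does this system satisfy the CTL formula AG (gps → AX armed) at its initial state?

States satisfying gps → AX armed: {Cruise, Hover, Return}.
States satisfying AG (gps → AX armed): ∅.
Land is reachable from Land and violates gps → AX armed, so AG fails at Land.
Land ∉ Sat(AG (gps → AX armed)).

Violated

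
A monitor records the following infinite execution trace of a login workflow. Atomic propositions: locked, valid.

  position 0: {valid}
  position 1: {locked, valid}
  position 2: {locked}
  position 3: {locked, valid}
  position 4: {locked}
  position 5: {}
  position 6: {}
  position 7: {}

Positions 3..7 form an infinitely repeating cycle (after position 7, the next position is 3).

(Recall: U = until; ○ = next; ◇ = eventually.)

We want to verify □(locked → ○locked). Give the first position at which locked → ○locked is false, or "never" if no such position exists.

4

Check locked → ○locked at each position in order: 0 ✓, 1 ✓, 2 ✓, 3 ✓.
At position 4 the labels are {locked} and the next position 5 has {}, so locked → ○locked is false there. This is the first violation.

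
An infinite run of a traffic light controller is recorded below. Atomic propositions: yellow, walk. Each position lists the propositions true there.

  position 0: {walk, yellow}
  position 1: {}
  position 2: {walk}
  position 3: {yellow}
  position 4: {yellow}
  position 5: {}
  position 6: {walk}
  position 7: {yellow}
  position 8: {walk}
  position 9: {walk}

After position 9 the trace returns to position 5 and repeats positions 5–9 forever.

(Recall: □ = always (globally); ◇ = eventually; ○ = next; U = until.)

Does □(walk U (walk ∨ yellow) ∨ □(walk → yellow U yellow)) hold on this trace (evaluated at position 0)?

walk U (walk ∨ yellow) ∨ □(walk → yellow U yellow) must hold at every position from 0 onward. It fails at position 1, so □(walk U (walk ∨ yellow) ∨ □(walk → yellow U yellow)) is false.

Violated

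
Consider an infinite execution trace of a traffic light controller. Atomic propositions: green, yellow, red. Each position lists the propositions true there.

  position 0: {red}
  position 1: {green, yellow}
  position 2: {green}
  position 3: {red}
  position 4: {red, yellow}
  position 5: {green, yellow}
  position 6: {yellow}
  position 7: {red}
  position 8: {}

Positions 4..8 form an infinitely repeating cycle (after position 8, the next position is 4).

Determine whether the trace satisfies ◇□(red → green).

□(red → green) is false at every position 0..8, so it never becomes true and ◇□(red → green) fails.

No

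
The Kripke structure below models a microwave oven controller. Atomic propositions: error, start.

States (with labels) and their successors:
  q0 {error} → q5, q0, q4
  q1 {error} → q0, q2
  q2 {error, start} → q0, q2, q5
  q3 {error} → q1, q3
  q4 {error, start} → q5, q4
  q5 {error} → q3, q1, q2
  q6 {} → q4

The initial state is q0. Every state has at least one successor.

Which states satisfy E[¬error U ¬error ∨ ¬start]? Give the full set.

States satisfying ¬error: {q6}.
States satisfying ¬error ∨ ¬start: {q0, q1, q3, q5, q6}.
States satisfying E[¬error U ¬error ∨ ¬start]: {q0, q1, q3, q5, q6}.

{q0, q1, q3, q5, q6}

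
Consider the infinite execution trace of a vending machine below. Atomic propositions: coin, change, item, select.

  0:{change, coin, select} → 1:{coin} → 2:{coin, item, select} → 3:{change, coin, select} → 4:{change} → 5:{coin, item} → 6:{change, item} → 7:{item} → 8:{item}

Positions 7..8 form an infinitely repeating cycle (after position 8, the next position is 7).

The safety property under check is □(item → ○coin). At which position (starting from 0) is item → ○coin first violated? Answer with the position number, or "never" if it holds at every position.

5

Check item → ○coin at each position in order: 0 ✓, 1 ✓, 2 ✓, 3 ✓, 4 ✓.
At position 5 the labels are {coin, item} and the next position 6 has {change, item}, so item → ○coin is false there. This is the first violation.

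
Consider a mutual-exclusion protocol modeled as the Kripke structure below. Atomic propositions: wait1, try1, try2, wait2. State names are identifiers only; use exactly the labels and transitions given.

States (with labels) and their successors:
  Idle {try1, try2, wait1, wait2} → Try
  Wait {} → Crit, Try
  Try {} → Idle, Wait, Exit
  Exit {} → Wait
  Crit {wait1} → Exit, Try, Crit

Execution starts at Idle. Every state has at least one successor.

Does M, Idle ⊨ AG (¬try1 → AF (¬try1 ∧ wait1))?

No

States satisfying ¬try1 → AF (¬try1 ∧ wait1): {Idle, Crit}.
States satisfying AG (¬try1 → AF (¬try1 ∧ wait1)): ∅.
Exit is reachable from Idle and violates ¬try1 → AF (¬try1 ∧ wait1), so AG fails at Idle.
Idle ∉ Sat(AG (¬try1 → AF (¬try1 ∧ wait1))).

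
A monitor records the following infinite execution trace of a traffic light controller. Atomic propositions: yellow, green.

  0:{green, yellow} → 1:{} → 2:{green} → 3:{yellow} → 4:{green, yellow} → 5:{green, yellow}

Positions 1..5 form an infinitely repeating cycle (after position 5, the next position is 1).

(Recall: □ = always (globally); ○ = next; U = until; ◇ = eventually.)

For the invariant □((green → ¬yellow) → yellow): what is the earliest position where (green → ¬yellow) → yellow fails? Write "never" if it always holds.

1

Check (green → ¬yellow) → yellow at each position in order: 0 ✓.
At position 1 the labels are {}, so (green → ¬yellow) → yellow is false there. This is the first violation.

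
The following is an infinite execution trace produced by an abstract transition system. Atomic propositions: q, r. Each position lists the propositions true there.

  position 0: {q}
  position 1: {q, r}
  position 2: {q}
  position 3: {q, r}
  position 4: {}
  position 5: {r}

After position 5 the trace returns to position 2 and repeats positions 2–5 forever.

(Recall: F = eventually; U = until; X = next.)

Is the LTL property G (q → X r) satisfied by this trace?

Does not hold

q → X r must hold at every position from 0 onward. It fails at position 1, so G (q → X r) is false.
Positions where q holds: 0, 1, 2, 3.
Check X r at each: 0→ok, 1→fails, 2→ok, 3→fails.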